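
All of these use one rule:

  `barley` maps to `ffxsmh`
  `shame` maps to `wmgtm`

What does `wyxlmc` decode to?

In barley: b→f is +4, a→f is +5, r→x is +6, l→s is +7 — the shift increases by 1 each position. The shift increases by 1 at each position, starting from +4: 4, 5, 6, ….
Decoding wyxlmc: w−4=s, y−5=t, x−6=r, l−7=e, m−8=e, c−9=t.

street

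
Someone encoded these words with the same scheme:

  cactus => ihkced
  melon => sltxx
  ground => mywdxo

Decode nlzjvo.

herald

In cactus: c→i is +6, a→h is +7, c→k is +8, t→c is +9 — the shift increases by 1 each position. The shift increases by 1 at each position, starting from +6: 6, 7, 8, ….
Undoing it on nlzjvo: n−6=h, l−7=e, z−8=r, j−9=a, v−10=l, o−11=d.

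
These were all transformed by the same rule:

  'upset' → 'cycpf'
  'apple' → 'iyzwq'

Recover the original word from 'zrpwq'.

rifle

The shift increases by 1 at each position, starting from +8: 8, 9, 10, ….
Undoing it on zrpwq: z−8=r, r−9=i, p−10=f, w−11=l, q−12=e.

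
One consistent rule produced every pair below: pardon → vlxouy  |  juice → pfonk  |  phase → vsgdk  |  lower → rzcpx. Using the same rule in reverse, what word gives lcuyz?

A repeating key of period 2 is used — shifts +6, +11 over and over.
Undoing it on lcuyz: l−6=f, c−11=r, u−6=o, y−11=n, z−6=t.

front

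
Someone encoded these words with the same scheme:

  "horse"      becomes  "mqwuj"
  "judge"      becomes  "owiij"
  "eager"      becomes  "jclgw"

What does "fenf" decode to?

acid

A repeating key of period 2 is used — shifts +5, +2 over and over.
Reversing it on fenf: f−5=a, e−2=c, n−5=i, f−2=d.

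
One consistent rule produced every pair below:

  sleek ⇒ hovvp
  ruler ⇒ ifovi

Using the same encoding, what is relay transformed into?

Each pair mirrors across the alphabet (s↔h, l↔o, e↔v): positions sum to 25. This is the alphabet-reversal cipher (Atbash): a becomes z, b becomes y, etc.
On relay: r↔i, e↔v, l↔o, a↔z, y↔b.

ivozb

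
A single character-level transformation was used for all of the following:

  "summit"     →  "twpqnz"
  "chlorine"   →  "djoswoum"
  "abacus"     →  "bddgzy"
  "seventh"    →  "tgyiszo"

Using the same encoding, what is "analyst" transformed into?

In summit: s→t is +1, u→w is +2, m→p is +3, m→q is +4 — the shift increases by 1 each position. Letter i (0-indexed) is shifted by i+1, so successive shifts are 1, 2, 3, ….
For analyst: a+1=b, n+2=p, a+3=d, l+4=p, y+5=d, s+6=y, t+7=a.

bpdpdya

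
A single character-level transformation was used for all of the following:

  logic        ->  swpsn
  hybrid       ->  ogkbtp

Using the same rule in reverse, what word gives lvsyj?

Letter i (0-indexed) is shifted by i+7, so successive shifts are 7, 8, 9, ….
Undoing it on lvsyj: l−7=e, v−8=n, s−9=j, y−10=o, j−11=y.

enjoy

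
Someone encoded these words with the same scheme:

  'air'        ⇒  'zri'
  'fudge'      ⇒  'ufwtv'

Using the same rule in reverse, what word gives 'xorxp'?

click

Each pair mirrors across the alphabet (a↔z, i↔r, r↔i): positions sum to 25. Letters are reflected about the middle of the alphabet (position → 25−position): Atbash.
Undoing it on xorxp: x↔c, o↔l, r↔i, x↔c, p↔k.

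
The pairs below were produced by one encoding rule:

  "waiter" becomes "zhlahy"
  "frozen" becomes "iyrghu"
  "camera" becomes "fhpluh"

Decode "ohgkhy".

Shifts by position in waiter: pos 0: w→z (+3), pos 1: a→h (+7), pos 2: i→l (+3), pos 3: t→a (+7) — repeating every 2. The shifts repeat in a cycle of length 2: positions 0,1,… shift by +3, +7, then the pattern repeats.
Reversing it on ohgkhy: o−3=l, h−7=a, g−3=d, k−7=d, h−3=e, y−7=r.

ladder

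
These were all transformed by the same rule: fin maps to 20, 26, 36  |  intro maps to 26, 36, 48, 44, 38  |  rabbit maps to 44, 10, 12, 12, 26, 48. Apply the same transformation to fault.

20, 10, 50, 32, 48

f(#6)→20 and i(#9)→26: differences scale by 2, so n = 2·pos + 8. The formula is n = 2×(alphabet index, a=1) + 8.
For fault: f=6→20, a=1→10, u=21→50, l=12→32, t=20→48.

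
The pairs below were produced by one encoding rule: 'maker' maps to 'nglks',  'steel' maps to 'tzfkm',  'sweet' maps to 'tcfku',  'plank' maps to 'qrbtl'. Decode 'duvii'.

couch

Shifts by position in maker: pos 0: m→n (+1), pos 1: a→g (+6), pos 2: k→l (+1), pos 3: e→k (+6) — repeating every 2. A repeating key of period 2 is used — shifts +1, +6 over and over.
Reversing it on duvii: d−1=c, u−6=o, v−1=u, i−6=c, i−1=h.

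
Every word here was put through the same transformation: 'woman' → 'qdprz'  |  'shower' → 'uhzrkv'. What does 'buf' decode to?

cry

The output letters match the input read backwards, each shifted +3: woman reversed is namow. The word is reversed, then every letter is shifted forward by 3.
Reversing it on buf: shift back: b−3=y, u−3=r, f−3=c → yrc; then reverse → cry.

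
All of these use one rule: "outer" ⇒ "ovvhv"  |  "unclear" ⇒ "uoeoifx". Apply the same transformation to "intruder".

iovuyiky

In outer: o→o is +0, u→v is +1, t→v is +2, e→h is +3 — the shift increases by 1 each position. The shift increases by 1 at each position, starting from +0: 0, 1, 2, ….
Applying it to intruder: i+0=i, n+1=o, t+2=v, r+3=u, u+4=y, d+5=i, e+6=k, r+7=y.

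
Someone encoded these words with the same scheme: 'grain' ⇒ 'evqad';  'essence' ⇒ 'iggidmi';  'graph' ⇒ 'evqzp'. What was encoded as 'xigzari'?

despite

g(6)→e(4) and r(17)→v(21) fit y≡11x+16 (mod 26); the inverse of 11 mod 26 is 19. Each letter's alphabet position (a=0..z=25) is mapped through 11·x+16 mod 26 — an affine cipher.
Decoding xigzari: x(23)→19·(23−16)≡3=d; i(8)→19·(8−16)≡4=e; g(6)→19·(6−16)≡18=s; z(25)→19·(25−16)≡15=p; a(0)→19·(0−16)≡8=i; r(17)→19·(17−16)≡19=t; i(8)→19·(8−16)≡4=e (all mod 26).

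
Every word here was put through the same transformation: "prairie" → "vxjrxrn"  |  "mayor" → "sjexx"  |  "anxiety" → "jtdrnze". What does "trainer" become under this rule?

The rule splits by letter class: vowels +9, consonants +6.
Applying it to trainer: t(cons)+6=z, r(cons)+6=x, a(vowel)+9=j, i(vowel)+9=r, n(cons)+6=t, e(vowel)+9=n, r(cons)+6=x.

zxjrtnx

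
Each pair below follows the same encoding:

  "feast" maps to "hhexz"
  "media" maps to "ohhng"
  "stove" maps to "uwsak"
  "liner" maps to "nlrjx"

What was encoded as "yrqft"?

Letter i (0-indexed) is shifted by i+2, so successive shifts are 2, 3, 4, ….
Reversing it on yrqft: y−2=w, r−3=o, q−4=m, f−5=a, t−6=n.

woman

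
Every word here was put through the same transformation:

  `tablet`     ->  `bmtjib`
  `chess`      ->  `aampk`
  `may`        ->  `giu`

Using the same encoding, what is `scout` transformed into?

The output letters match the input read backwards, each shifted +8: tablet reversed is telbat. Two steps: reverse the string, then apply a Caesar shift of +8.
Applying it to scout: reverse → tuocs; then shift: t+8=b, u+8=c, o+8=w, c+8=k, s+8=a.

bcwka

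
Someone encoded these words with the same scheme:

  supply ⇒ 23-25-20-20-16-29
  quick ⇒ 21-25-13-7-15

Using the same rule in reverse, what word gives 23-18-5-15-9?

s is letter #19 and maps to 23: an offset of 4. The number is (letter's place in the alphabet, a=1) + 4.
Reversing it on 23-18-5-15-9: 23→(23−4)÷1=19=s, 18→(18−4)÷1=14=n, 5→(5−4)÷1=1=a, 15→(15−4)÷1=11=k, 9→(9−4)÷1=5=e.

snake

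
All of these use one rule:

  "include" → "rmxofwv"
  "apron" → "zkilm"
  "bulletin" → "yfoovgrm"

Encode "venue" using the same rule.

evmfv

Each pair mirrors across the alphabet (i↔r, n↔m, c↔x): positions sum to 25. This is the alphabet-reversal cipher (Atbash): a becomes z, b becomes y, etc.
On venue: v↔e, e↔v, n↔m, u↔f, e↔v.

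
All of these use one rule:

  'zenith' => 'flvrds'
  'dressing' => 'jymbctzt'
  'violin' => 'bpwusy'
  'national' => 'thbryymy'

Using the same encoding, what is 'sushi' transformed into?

In zenith: z→f is +6, e→l is +7, n→v is +8, i→r is +9 — the shift increases by 1 each position. Each letter shifts forward by (position + 6), i.e. 6, 7, 8, … — the shift grows by one for each successive letter.
On sushi: s+6=y, u+7=b, s+8=a, h+9=q, i+10=s.

ybaqs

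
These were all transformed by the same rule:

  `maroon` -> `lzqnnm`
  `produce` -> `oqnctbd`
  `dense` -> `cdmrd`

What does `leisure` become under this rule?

kdhrtqd

Compare letters: m→l is +25, a→z is +25, r→q is +25 — a constant shift. This is a Caesar cipher with shift 25.
Applying it to leisure: l+25=k, e+25=d, i+25=h, s+25=r, u+25=t, r+25=q, e+25=d.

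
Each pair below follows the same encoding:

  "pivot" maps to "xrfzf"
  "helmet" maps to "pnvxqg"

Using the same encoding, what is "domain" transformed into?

lxwlua

In pivot: p→x is +8, i→r is +9, v→f is +10, o→z is +11 — the shift increases by 1 each position. Letter i (0-indexed) is shifted by i+8, so successive shifts are 8, 9, 10, ….
On domain: d+8=l, o+9=x, m+10=w, a+11=l, i+12=u, n+13=a.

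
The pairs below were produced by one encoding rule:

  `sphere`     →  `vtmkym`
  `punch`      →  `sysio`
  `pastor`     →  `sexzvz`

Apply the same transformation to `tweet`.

In sphere: s→v is +3, p→t is +4, h→m is +5, e→k is +6 — the shift increases by 1 each position. Letter i (0-indexed) is shifted by i+3, so successive shifts are 3, 4, 5, ….
On tweet: t+3=w, w+4=a, e+5=j, e+6=k, t+7=a.

wajka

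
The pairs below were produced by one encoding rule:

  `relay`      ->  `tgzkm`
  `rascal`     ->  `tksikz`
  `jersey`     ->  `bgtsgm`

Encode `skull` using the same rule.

This is an affine cipher: with a=0,…,z=25, each position x becomes (25x+10) mod 26.
On skull: s(18)→25·18+10≡18=s; k(10)→25·10+10≡0=a; u(20)→25·20+10≡16=q; l(11)→25·11+10≡25=z; l(11)→25·11+10≡25=z (all mod 26).

saqzz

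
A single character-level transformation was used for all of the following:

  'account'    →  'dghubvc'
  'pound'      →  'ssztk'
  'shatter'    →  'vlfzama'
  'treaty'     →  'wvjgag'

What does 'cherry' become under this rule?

In account: a→d is +3, c→g is +4, c→h is +5, o→u is +6 — the shift increases by 1 each position. The shift increases by 1 at each position, starting from +3: 3, 4, 5, ….
For cherry: c+3=f, h+4=l, e+5=j, r+6=x, r+7=y, y+8=g.

fljxyg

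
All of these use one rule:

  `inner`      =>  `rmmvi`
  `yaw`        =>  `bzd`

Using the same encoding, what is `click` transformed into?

xorxp

Letters are reflected about the middle of the alphabet (position → 25−position): Atbash.
Applying it to click: c↔x, l↔o, i↔r, c↔x, k↔p.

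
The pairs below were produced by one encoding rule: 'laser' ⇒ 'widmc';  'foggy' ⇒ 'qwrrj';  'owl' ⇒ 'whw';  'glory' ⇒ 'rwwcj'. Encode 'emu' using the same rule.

The shift depends on letter class: consonant l→w is +11, but vowel a→i is +8. Vowels shift forward by 8 and consonants shift forward by 11.
On emu: e(vowel)+8=m, m(cons)+11=x, u(vowel)+8=c.

mxc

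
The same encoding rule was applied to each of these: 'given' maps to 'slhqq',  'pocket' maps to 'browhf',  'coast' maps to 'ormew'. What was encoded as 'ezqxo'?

swell

Shifts by position in given: pos 0: g→s (+12), pos 1: i→l (+3), pos 2: v→h (+12), pos 3: e→q (+12), pos 4: n→q (+3) — repeating every 3. The shifts repeat in a cycle of length 3: positions 0,1,… shift by +12, +3, +12, then the pattern repeats.
Decoding ezqxo: e−12=s, z−3=w, q−12=e, x−12=l, o−3=l.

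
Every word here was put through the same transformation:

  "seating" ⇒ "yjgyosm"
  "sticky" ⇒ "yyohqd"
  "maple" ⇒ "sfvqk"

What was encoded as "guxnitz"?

apricot

Shifts by position in seating: pos 0: s→y (+6), pos 1: e→j (+5), pos 2: a→g (+6), pos 3: t→y (+5) — repeating every 2. A repeating key of period 2 is used — shifts +6, +5 over and over.
Reversing it on guxnitz: g−6=a, u−5=p, x−6=r, n−5=i, i−6=c, t−5=o, z−6=t.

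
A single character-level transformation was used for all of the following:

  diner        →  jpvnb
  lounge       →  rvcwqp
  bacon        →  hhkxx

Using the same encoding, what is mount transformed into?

svcwd

Each letter shifts forward by (position + 6), i.e. 6, 7, 8, … — the shift grows by one for each successive letter.
Applying it to mount: m+6=s, o+7=v, u+8=c, n+9=w, t+10=d.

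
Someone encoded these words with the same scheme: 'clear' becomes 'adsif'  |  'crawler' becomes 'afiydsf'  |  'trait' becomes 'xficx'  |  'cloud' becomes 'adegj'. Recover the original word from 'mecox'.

moist

c(2)→a(0) and l(11)→d(3) fit y≡9x+8 (mod 26); the inverse of 9 mod 26 is 3. This is an affine cipher: with a=0,…,z=25, each position x becomes (9x+8) mod 26.
Decoding mecox: m(12)→3·(12−8)≡12=m; e(4)→3·(4−8)≡14=o; c(2)→3·(2−8)≡8=i; o(14)→3·(14−8)≡18=s; x(23)→3·(23−8)≡19=t (all mod 26).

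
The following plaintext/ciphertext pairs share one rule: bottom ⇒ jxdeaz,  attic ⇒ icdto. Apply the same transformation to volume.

dxvfyr

In bottom: b→j is +8, o→x is +9, t→d is +10, t→e is +11 — the shift increases by 1 each position. The shift increases by 1 at each position, starting from +8: 8, 9, 10, ….
Applying it to volume: v+8=d, o+9=x, l+10=v, u+11=f, m+12=y, e+13=r.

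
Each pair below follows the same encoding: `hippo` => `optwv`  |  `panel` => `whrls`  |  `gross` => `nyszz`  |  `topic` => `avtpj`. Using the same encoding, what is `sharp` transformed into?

Shifts by position in hippo: pos 0: h→o (+7), pos 1: i→p (+7), pos 2: p→t (+4), pos 3: p→w (+7), pos 4: o→v (+7) — repeating every 3. The shifts repeat in a cycle of length 3: positions 0,1,… shift by +7, +7, +4, then the pattern repeats.
Applying it to sharp: s+7=z, h+7=o, a+4=e, r+7=y, p+7=w.

zoeyw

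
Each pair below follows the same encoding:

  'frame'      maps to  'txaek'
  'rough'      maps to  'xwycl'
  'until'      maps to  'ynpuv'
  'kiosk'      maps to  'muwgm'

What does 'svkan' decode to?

clean

This is an affine cipher: with a=0,…,z=25, each position x becomes (9x+0) mod 26.
Decoding svkan: s(18)→3·(18−0)≡2=c; v(21)→3·(21−0)≡11=l; k(10)→3·(10−0)≡4=e; a(0)→3·(0−0)≡0=a; n(13)→3·(13−0)≡13=n (all mod 26).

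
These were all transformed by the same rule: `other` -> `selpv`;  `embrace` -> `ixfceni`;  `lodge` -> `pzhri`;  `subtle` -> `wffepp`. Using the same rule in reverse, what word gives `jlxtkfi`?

fatigue

Shifts by position in other: pos 0: o→s (+4), pos 1: t→e (+11), pos 2: h→l (+4), pos 3: e→p (+11) — repeating every 2. A repeating key of period 2 is used — shifts +4, +11 over and over.
Undoing it on jlxtkfi: j−4=f, l−11=a, x−4=t, t−11=i, k−4=g, f−11=u, i−4=e.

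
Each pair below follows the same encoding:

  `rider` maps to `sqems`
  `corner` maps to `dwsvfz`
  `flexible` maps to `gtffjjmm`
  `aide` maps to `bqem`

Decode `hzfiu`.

Shifts by position in rider: pos 0: r→s (+1), pos 1: i→q (+8), pos 2: d→e (+1), pos 3: e→m (+8) — repeating every 2. A repeating key of period 2 is used — shifts +1, +8 over and over.
Reversing it on hzfiu: h−1=g, z−8=r, f−1=e, i−8=a, u−1=t.

great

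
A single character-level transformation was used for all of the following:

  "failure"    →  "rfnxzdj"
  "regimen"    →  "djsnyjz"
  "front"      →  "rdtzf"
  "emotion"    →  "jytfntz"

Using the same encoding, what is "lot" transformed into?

The shift depends on letter class: consonant f→r is +12, but vowel a→f is +5. Two shifts are in play — +5 for a/e/i/o/u, +12 for every other letter.
For lot: l(cons)+12=x, o(vowel)+5=t, t(cons)+12=f.

xtf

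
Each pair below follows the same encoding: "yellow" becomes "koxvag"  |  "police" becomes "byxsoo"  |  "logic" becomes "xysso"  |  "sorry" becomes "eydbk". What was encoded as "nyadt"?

booth

Shifts by position in yellow: pos 0: y→k (+12), pos 1: e→o (+10), pos 2: l→x (+12), pos 3: l→v (+10) — repeating every 2. It's a Vigenère-style cipher with numeric key [12,10]: position i shifts by key[i mod 2].
Undoing it on nyadt: n−12=b, y−10=o, a−12=o, d−10=t, t−12=h.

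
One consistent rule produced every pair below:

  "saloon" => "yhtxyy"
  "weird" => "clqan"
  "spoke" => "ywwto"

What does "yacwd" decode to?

In saloon: s→y is +6, a→h is +7, l→t is +8, o→x is +9 — the shift increases by 1 each position. The shift increases by 1 at each position, starting from +6: 6, 7, 8, ….
Undoing it on yacwd: y−6=s, a−7=t, c−8=u, w−9=n, d−10=t.

stunt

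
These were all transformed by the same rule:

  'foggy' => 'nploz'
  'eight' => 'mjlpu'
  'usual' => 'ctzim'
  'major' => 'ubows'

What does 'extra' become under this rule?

myyzb

Shifts by position in foggy: pos 0: f→n (+8), pos 1: o→p (+1), pos 2: g→l (+5), pos 3: g→o (+8), pos 4: y→z (+1) — repeating every 3. A repeating key of period 3 is used — shifts +8, +1, +5 over and over.
For extra: e+8=m, x+1=y, t+5=y, r+8=z, a+1=b.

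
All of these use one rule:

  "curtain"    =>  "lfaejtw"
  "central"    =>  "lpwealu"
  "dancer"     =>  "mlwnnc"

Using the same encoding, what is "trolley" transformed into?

ccxwuph

Shifts by position in curtain: pos 0: c→l (+9), pos 1: u→f (+11), pos 2: r→a (+9), pos 3: t→e (+11) — repeating every 2. A repeating key of period 2 is used — shifts +9, +11 over and over.
For trolley: t+9=c, r+11=c, o+9=x, l+11=w, l+9=u, e+11=p, y+9=h.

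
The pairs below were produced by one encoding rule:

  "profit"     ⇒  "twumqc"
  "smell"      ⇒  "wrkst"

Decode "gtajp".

In profit: p→t is +4, r→w is +5, o→u is +6, f→m is +7 — the shift increases by 1 each position. Letter i (0-indexed) is shifted by i+4, so successive shifts are 4, 5, 6, ….
Reversing it on gtajp: g−4=c, t−5=o, a−6=u, j−7=c, p−8=h.

couch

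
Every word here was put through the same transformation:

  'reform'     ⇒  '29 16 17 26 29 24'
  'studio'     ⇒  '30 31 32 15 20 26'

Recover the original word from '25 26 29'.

Letters become their 1-based position plus 11 (so a→12, b→13, …).
Decoding 25 26 29: 25→(25−11)÷1=14=n, 26→(26−11)÷1=15=o, 29→(29−11)÷1=18=r.

nor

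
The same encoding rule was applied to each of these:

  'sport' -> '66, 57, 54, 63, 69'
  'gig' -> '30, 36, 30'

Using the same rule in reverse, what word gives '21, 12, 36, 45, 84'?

daily

s(#19)→66 and p(#16)→57: differences scale by 3, so n = 3·pos + 9. The formula is n = 3×(alphabet index, a=1) + 9.
Decoding 21, 12, 36, 45, 84: 21→(21−9)÷3=4=d, 12→(12−9)÷3=1=a, 36→(36−9)÷3=9=i, 45→(45−9)÷3=12=l, 84→(84−9)÷3=25=y.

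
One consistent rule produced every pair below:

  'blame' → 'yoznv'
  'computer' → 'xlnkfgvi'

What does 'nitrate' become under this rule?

Each pair mirrors across the alphabet (b↔y, l↔o, a↔z): positions sum to 25. Each letter is replaced by its mirror in the alphabet: a↔z, b↔y, c↔x, and so on (the Atbash cipher).
On nitrate: n↔m, i↔r, t↔g, r↔i, a↔z, t↔g, e↔v.

mrgizgv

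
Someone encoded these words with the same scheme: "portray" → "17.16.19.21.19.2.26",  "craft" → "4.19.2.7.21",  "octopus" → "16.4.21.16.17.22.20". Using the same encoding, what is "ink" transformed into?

p is letter #16 and maps to 17: an offset of 1. The number is (letter's place in the alphabet, a=1) + 1.
On ink: i=9→10, n=14→15, k=11→12.

10.15.12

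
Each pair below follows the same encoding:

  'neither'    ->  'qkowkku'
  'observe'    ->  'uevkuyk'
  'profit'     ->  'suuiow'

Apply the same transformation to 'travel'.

wugyko

Vowels shift forward by 6 and consonants shift forward by 3.
On travel: t(cons)+3=w, r(cons)+3=u, a(vowel)+6=g, v(cons)+3=y, e(vowel)+6=k, l(cons)+3=o.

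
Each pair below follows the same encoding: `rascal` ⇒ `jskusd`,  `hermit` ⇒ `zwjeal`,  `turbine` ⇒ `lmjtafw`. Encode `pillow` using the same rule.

haddgo

Compare letters: r→j is +18, a→s is +18, s→k is +18 — a constant shift. This is a Caesar cipher with shift 18.
For pillow: p+18=h, i+18=a, l+18=d, l+18=d, o+18=g, w+18=o.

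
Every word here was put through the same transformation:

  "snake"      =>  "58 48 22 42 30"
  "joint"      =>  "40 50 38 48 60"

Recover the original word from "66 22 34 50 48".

The formula is n = 2×(alphabet index, a=1) + 20.
Decoding 66 22 34 50 48: 66→(66−20)÷2=23=w, 22→(22−20)÷2=1=a, 34→(34−20)÷2=7=g, 50→(50−20)÷2=15=o, 48→(48−20)÷2=14=n.

wagon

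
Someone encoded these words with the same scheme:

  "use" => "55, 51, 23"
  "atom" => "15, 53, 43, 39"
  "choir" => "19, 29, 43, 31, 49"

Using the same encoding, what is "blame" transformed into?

u(#21)→55 and s(#19)→51: differences scale by 2, so n = 2·pos + 13. Each letter becomes 2×(its alphabet position, a=1..z=26) + 13.
Applying it to blame: b=2→17, l=12→37, a=1→15, m=13→39, e=5→23.

17, 37, 15, 39, 23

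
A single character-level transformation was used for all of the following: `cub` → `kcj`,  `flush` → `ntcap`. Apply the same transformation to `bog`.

jwo

Compare letters: c→k is +8, u→c is +8, b→j is +8 — a constant shift. This is a Caesar cipher with shift 8.
On bog: b+8=j, o+8=w, g+8=o.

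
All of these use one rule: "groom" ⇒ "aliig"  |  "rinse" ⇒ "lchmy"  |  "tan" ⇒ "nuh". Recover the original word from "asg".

This is a Caesar cipher with shift 20.
Reversing it on asg: a−20=g, s−20=y, g−20=m.

gym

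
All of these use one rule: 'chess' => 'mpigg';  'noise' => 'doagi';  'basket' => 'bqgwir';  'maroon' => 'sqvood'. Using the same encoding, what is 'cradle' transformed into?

mvqxhi

c(2)→m(12) and h(7)→p(15) fit y≡11x+16 (mod 26); the inverse of 11 mod 26 is 19. Treating letters as 0–25, the rule is x ↦ 11x + 16 (mod 26).
On cradle: c(2)→11·2+16≡12=m; r(17)→11·17+16≡21=v; a(0)→11·0+16≡16=q; d(3)→11·3+16≡23=x; l(11)→11·11+16≡7=h; e(4)→11·4+16≡8=i (all mod 26).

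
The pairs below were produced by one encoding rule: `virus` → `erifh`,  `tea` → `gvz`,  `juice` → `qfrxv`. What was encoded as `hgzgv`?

Each pair mirrors across the alphabet (v↔e, i↔r, r↔i): positions sum to 25. Letters are reflected about the middle of the alphabet (position → 25−position): Atbash.
Decoding hgzgv: h↔s, g↔t, z↔a, g↔t, v↔e.

state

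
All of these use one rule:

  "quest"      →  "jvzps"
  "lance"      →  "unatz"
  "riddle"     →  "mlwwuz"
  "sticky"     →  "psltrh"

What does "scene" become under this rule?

Treating letters as 0–25, the rule is x ↦ 3x + 13 (mod 26).
Applying it to scene: s(18)→3·18+13≡15=p; c(2)→3·2+13≡19=t; e(4)→3·4+13≡25=z; n(13)→3·13+13≡0=a; e(4)→3·4+13≡25=z (all mod 26).

ptzaz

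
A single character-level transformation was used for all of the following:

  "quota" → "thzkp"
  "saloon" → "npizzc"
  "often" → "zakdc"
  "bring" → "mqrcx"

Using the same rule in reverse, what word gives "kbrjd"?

twice

Each letter's alphabet position (a=0..z=25) is mapped through 23·x+15 mod 26 — an affine cipher.
Undoing it on kbrjd: k(10)→17·(10−15)≡19=t; b(1)→17·(1−15)≡22=w; r(17)→17·(17−15)≡8=i; j(9)→17·(9−15)≡2=c; d(3)→17·(3−15)≡4=e (all mod 26).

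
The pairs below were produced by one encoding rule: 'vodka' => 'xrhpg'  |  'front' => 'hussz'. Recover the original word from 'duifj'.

bread

In vodka: v→x is +2, o→r is +3, d→h is +4, k→p is +5 — the shift increases by 1 each position. Letter i (0-indexed) is shifted by i+2, so successive shifts are 2, 3, 4, ….
Reversing it on duifj: d−2=b, u−3=r, i−4=e, f−5=a, j−6=d.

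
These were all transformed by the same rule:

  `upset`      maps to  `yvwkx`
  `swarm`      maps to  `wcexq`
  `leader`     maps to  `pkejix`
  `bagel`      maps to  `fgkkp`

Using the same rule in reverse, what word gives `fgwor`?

basin

Shifts by position in upset: pos 0: u→y (+4), pos 1: p→v (+6), pos 2: s→w (+4), pos 3: e→k (+6) — repeating every 2. A repeating key of period 2 is used — shifts +4, +6 over and over.
Undoing it on fgwor: f−4=b, g−6=a, w−4=s, o−6=i, r−4=n.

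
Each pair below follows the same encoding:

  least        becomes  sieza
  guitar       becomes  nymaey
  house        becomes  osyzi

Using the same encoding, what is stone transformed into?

The shift depends on letter class: consonant l→s is +7, but vowel e→i is +4. Vowels shift forward by 4 and consonants shift forward by 7.
For stone: s(cons)+7=z, t(cons)+7=a, o(vowel)+4=s, n(cons)+7=u, e(vowel)+4=i.

zasui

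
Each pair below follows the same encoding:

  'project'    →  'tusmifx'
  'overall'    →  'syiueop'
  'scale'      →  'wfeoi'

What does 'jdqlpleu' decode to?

familiar

A repeating key of period 2 is used — shifts +4, +3 over and over.
Decoding jdqlpleu: j−4=f, d−3=a, q−4=m, l−3=i, p−4=l, l−3=i, e−4=a, u−3=r.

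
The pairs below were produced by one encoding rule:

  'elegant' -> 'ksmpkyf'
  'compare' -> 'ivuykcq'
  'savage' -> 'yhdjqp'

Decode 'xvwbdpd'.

In elegant: e→k is +6, l→s is +7, e→m is +8, g→p is +9 — the shift increases by 1 each position. The shift increases by 1 at each position, starting from +6: 6, 7, 8, ….
Undoing it on xvwbdpd: x−6=r, v−7=o, w−8=o, b−9=s, d−10=t, p−11=e, d−12=r.

rooster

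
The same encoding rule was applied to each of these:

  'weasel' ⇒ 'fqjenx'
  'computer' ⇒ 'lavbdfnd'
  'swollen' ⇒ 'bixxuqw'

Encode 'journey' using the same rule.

saddwqh

It's a Vigenère-style cipher with numeric key [9,12]: position i shifts by key[i mod 2].
Applying it to journey: j+9=s, o+12=a, u+9=d, r+12=d, n+9=w, e+12=q, y+9=h.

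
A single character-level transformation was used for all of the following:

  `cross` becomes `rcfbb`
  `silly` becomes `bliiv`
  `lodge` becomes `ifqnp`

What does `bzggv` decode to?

sunny

c(2)→r(17) and r(17)→c(2) fit y≡25x+19 (mod 26); the inverse of 25 mod 26 is 25. Each letter's alphabet position (a=0..z=25) is mapped through 25·x+19 mod 26 — an affine cipher.
Decoding bzggv: b(1)→25·(1−19)≡18=s; z(25)→25·(25−19)≡20=u; g(6)→25·(6−19)≡13=n; g(6)→25·(6−19)≡13=n; v(21)→25·(21−19)≡24=y (all mod 26).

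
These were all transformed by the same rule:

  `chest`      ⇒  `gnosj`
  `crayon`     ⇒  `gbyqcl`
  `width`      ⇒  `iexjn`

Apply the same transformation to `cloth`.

gdcjn

c(2)→g(6) and h(7)→n(13) fit y≡17x+24 (mod 26); the inverse of 17 mod 26 is 23. Each letter's alphabet position (a=0..z=25) is mapped through 17·x+24 mod 26 — an affine cipher.
On cloth: c(2)→17·2+24≡6=g; l(11)→17·11+24≡3=d; o(14)→17·14+24≡2=c; t(19)→17·19+24≡9=j; h(7)→17·7+24≡13=n (all mod 26).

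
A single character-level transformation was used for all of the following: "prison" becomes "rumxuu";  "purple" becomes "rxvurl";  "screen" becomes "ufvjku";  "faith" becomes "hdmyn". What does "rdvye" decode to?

party

Each letter shifts forward by (position + 2), i.e. 2, 3, 4, … — the shift grows by one for each successive letter.
Undoing it on rdvye: r−2=p, d−3=a, v−4=r, y−5=t, e−6=y.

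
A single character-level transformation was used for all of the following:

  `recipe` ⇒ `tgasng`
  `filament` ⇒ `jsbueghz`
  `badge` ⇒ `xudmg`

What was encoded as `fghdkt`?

r(17)→t(19) and e(4)→g(6) fit y≡3x+20 (mod 26); the inverse of 3 mod 26 is 9. This is an affine cipher: with a=0,…,z=25, each position x becomes (3x+20) mod 26.
Decoding fghdkt: f(5)→9·(5−20)≡21=v; g(6)→9·(6−20)≡4=e; h(7)→9·(7−20)≡13=n; d(3)→9·(3−20)≡3=d; k(10)→9·(10−20)≡14=o; t(19)→9·(19−20)≡17=r (all mod 26).

vendor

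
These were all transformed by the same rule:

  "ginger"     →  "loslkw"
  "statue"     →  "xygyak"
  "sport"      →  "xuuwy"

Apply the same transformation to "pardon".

The shift depends on letter class: consonant g→l is +5, but vowel i→o is +6. Vowels shift forward by 6 and consonants shift forward by 5.
On pardon: p(cons)+5=u, a(vowel)+6=g, r(cons)+5=w, d(cons)+5=i, o(vowel)+6=u, n(cons)+5=s.

ugwius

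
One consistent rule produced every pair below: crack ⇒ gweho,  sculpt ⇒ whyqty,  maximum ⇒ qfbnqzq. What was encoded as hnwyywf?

disturb

Shifts by position in crack: pos 0: c→g (+4), pos 1: r→w (+5), pos 2: a→e (+4), pos 3: c→h (+5) — repeating every 2. It's a Vigenère-style cipher with numeric key [4,5]: position i shifts by key[i mod 2].
Reversing it on hnwyywf: h−4=d, n−5=i, w−4=s, y−5=t, y−4=u, w−5=r, f−4=b.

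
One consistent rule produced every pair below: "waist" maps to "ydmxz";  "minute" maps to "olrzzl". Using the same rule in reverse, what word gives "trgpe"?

rocky

In waist: w→y is +2, a→d is +3, i→m is +4, s→x is +5 — the shift increases by 1 each position. The shift increases by 1 at each position, starting from +2: 2, 3, 4, ….
Undoing it on trgpe: t−2=r, r−3=o, g−4=c, p−5=k, e−6=y.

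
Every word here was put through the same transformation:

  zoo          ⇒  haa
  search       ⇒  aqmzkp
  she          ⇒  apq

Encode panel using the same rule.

The shift depends on letter class: consonant z→h is +8, but vowel o→a is +12. The rule splits by letter class: vowels +12, consonants +8.
Applying it to panel: p(cons)+8=x, a(vowel)+12=m, n(cons)+8=v, e(vowel)+12=q, l(cons)+8=t.

xmvqt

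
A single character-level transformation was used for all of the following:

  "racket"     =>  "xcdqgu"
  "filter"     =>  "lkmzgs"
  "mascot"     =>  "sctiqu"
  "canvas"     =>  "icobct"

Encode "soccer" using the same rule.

It's a Vigenère-style cipher with numeric key [6,2,1]: position i shifts by key[i mod 3].
On soccer: s+6=y, o+2=q, c+1=d, c+6=i, e+2=g, r+1=s.

yqdigs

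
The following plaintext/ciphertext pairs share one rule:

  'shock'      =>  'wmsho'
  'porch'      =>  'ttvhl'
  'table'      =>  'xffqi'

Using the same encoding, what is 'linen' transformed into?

pnrjr

Shifts by position in shock: pos 0: s→w (+4), pos 1: h→m (+5), pos 2: o→s (+4), pos 3: c→h (+5) — repeating every 2. A repeating key of period 2 is used — shifts +4, +5 over and over.
On linen: l+4=p, i+5=n, n+4=r, e+5=j, n+4=r.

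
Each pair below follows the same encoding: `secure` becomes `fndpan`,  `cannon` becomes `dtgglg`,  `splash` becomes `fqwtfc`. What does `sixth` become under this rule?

Each letter's alphabet position (a=0..z=25) is mapped through 5·x+19 mod 26 — an affine cipher.
For sixth: s(18)→5·18+19≡5=f; i(8)→5·8+19≡7=h; x(23)→5·23+19≡4=e; t(19)→5·19+19≡10=k; h(7)→5·7+19≡2=c (all mod 26).

fhekc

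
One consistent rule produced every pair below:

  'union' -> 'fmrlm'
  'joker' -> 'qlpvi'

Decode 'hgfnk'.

This is the alphabet-reversal cipher (Atbash): a becomes z, b becomes y, etc.
Reversing it on hgfnk: h↔s, g↔t, f↔u, n↔m, k↔p.

stump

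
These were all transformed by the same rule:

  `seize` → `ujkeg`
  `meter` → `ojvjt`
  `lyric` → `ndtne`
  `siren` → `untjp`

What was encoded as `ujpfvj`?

senate

Shifts by position in seize: pos 0: s→u (+2), pos 1: e→j (+5), pos 2: i→k (+2), pos 3: z→e (+5) — repeating every 2. The shifts repeat in a cycle of length 2: positions 0,1,… shift by +2, +5, then the pattern repeats.
Decoding ujpfvj: u−2=s, j−5=e, p−2=n, f−5=a, v−2=t, j−5=e.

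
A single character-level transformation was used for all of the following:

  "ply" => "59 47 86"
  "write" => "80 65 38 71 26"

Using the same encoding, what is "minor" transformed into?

With a=1..z=26, the number is 3·pos + 11.
Applying it to minor: m=13→50, i=9→38, n=14→53, o=15→56, r=18→65.

50 38 53 56 65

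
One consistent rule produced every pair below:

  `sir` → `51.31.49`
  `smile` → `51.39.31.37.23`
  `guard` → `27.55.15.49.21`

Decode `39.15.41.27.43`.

Each letter becomes 2×(its alphabet position, a=1..z=26) + 13.
Undoing it on 39.15.41.27.43: 39→(39−13)÷2=13=m, 15→(15−13)÷2=1=a, 41→(41−13)÷2=14=n, 27→(27−13)÷2=7=g, 43→(43−13)÷2=15=o.

mango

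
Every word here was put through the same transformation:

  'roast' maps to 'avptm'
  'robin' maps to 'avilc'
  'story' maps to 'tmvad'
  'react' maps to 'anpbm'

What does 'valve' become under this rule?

ypqyn

r(17)→a(0) and o(14)→v(21) fit y≡19x+15 (mod 26); the inverse of 19 mod 26 is 11. This is an affine cipher: with a=0,…,z=25, each position x becomes (19x+15) mod 26.
On valve: v(21)→19·21+15≡24=y; a(0)→19·0+15≡15=p; l(11)→19·11+15≡16=q; v(21)→19·21+15≡24=y; e(4)→19·4+15≡13=n (all mod 26).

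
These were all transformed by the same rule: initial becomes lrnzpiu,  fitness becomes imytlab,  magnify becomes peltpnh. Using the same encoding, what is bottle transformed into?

The shift increases by 1 at each position, starting from +3: 3, 4, 5, ….
For bottle: b+3=e, o+4=s, t+5=y, t+6=z, l+7=s, e+8=m.

esyzsm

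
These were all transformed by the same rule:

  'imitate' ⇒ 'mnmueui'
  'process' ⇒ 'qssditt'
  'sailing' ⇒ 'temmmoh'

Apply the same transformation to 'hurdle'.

The shift depends on letter class: consonant m→n is +1, but vowel i→m is +4. The rule splits by letter class: vowels +4, consonants +1.
For hurdle: h(cons)+1=i, u(vowel)+4=y, r(cons)+1=s, d(cons)+1=e, l(cons)+1=m, e(vowel)+4=i.

iysemi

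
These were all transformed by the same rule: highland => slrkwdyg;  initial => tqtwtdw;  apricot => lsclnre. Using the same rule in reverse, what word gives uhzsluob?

The shifts repeat in a cycle of length 2: positions 0,1,… shift by +11, +3, then the pattern repeats.
Undoing it on uhzsluob: u−11=j, h−3=e, z−11=o, s−3=p, l−11=a, u−3=r, o−11=d, b−3=y.

jeopardy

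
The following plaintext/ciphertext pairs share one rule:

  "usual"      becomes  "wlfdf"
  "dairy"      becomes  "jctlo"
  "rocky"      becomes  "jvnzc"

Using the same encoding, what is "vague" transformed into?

pfrlg

The output letters match the input read backwards, each shifted +11: usual reversed is lausu. The word is reversed, then every letter is shifted forward by 11.
Applying it to vague: reverse → eugav; then shift: e+11=p, u+11=f, g+11=r, a+11=l, v+11=g.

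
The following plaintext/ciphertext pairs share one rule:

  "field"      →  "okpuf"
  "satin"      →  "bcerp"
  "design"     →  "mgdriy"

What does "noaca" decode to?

empty

Shifts by position in field: pos 0: f→o (+9), pos 1: i→k (+2), pos 2: e→p (+11), pos 3: l→u (+9), pos 4: d→f (+2) — repeating every 3. The shifts repeat in a cycle of length 3: positions 0,1,… shift by +9, +2, +11, then the pattern repeats.
Undoing it on noaca: n−9=e, o−2=m, a−11=p, c−9=t, a−2=y.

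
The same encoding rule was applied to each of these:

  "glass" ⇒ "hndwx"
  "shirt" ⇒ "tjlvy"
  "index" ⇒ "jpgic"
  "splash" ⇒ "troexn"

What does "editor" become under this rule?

fflxtx

In glass: g→h is +1, l→n is +2, a→d is +3, s→w is +4 — the shift increases by 1 each position. Each letter shifts forward by (position + 1), i.e. 1, 2, 3, … — the shift grows by one for each successive letter.
On editor: e+1=f, d+2=f, i+3=l, t+4=x, o+5=t, r+6=x.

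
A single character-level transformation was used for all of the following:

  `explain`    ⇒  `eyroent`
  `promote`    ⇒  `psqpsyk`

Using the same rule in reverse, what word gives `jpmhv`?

In explain: e→e is +0, x→y is +1, p→r is +2, l→o is +3 — the shift increases by 1 each position. Each letter shifts forward by its position index (0, 1, 2, …) — the shift grows by one for each successive letter.
Undoing it on jpmhv: j−0=j, p−1=o, m−2=k, h−3=e, v−4=r.

joker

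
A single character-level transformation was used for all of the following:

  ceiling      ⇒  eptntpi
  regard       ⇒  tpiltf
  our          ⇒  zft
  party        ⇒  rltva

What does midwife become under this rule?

The rule splits by letter class: vowels +11, consonants +2.
Applying it to midwife: m(cons)+2=o, i(vowel)+11=t, d(cons)+2=f, w(cons)+2=y, i(vowel)+11=t, f(cons)+2=h, e(vowel)+11=p.

otfythp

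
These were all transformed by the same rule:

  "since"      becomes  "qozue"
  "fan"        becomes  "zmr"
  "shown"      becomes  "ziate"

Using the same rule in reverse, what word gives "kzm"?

Read the word backwards and shift each letter +12.
Decoding kzm: shift back: k−12=y, z−12=n, m−12=a → yna; then reverse → any.

any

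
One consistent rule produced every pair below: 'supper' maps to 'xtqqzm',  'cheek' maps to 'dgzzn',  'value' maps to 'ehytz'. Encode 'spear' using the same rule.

xqzhm

s(18)→x(23) and u(20)→t(19) fit y≡11x+7 (mod 26); the inverse of 11 mod 26 is 19. Treating letters as 0–25, the rule is x ↦ 11x + 7 (mod 26).
On spear: s(18)→11·18+7≡23=x; p(15)→11·15+7≡16=q; e(4)→11·4+7≡25=z; a(0)→11·0+7≡7=h; r(17)→11·17+7≡12=m (all mod 26).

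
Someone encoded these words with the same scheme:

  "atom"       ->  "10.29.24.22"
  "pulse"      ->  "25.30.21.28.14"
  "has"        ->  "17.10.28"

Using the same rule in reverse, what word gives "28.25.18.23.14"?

a is letter #1 and maps to 10: an offset of 9. The number is (letter's place in the alphabet, a=1) + 9.
Decoding 28.25.18.23.14: 28→(28−9)÷1=19=s, 25→(25−9)÷1=16=p, 18→(18−9)÷1=9=i, 23→(23−9)÷1=14=n, 14→(14−9)÷1=5=e.

spine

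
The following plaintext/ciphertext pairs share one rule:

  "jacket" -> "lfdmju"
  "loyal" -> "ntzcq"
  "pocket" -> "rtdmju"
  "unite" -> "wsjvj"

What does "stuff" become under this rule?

Shifts by position in jacket: pos 0: j→l (+2), pos 1: a→f (+5), pos 2: c→d (+1), pos 3: k→m (+2), pos 4: e→j (+5), pos 5: t→u (+1) — repeating every 3. It's a Vigenère-style cipher with numeric key [2,5,1]: position i shifts by key[i mod 3].
For stuff: s+2=u, t+5=y, u+1=v, f+2=h, f+5=k.

uyvhk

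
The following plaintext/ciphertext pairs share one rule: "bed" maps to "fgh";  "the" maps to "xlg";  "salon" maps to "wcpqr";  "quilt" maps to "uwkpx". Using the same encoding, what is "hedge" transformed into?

The shift depends on letter class: consonant b→f is +4, but vowel e→g is +2. Vowels shift forward by 2 and consonants shift forward by 4.
Applying it to hedge: h(cons)+4=l, e(vowel)+2=g, d(cons)+4=h, g(cons)+4=k, e(vowel)+2=g.

lghkg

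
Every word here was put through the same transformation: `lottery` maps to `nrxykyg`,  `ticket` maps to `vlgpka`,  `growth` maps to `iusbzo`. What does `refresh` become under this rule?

thjwkzp

In lottery: l→n is +2, o→r is +3, t→x is +4, t→y is +5 — the shift increases by 1 each position. Letter i (0-indexed) is shifted by i+2, so successive shifts are 2, 3, 4, ….
Applying it to refresh: r+2=t, e+3=h, f+4=j, r+5=w, e+6=k, s+7=z, h+8=p.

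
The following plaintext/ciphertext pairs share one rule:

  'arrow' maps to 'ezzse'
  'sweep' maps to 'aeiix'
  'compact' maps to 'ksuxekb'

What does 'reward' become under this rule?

zieezl

Vowels shift forward by 4 and consonants shift forward by 8.
Applying it to reward: r(cons)+8=z, e(vowel)+4=i, w(cons)+8=e, a(vowel)+4=e, r(cons)+8=z, d(cons)+8=l.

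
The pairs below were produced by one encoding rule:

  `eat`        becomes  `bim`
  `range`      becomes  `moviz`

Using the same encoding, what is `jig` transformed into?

Read the word backwards and shift each letter +8.
Applying it to jig: reverse → gij; then shift: g+8=o, i+8=q, j+8=r.

oqr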